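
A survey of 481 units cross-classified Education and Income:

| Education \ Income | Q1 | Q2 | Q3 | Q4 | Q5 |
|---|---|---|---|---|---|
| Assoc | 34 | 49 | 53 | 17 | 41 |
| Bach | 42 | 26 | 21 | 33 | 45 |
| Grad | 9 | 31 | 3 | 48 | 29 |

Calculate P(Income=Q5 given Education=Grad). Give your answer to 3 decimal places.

0.242

Total with Education=Grad: 9 + 31 + 3 + 48 + 29 = 120.
P(Income=Q5 | Education=Grad) = 29/120 = 0.242.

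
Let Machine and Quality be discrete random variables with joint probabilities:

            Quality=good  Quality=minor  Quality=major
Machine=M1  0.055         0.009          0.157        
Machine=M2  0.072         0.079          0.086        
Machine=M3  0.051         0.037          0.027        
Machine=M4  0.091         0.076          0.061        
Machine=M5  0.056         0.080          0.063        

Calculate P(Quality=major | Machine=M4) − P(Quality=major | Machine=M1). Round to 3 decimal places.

P(Machine=M4) = 0.091 + 0.076 + 0.061 = 0.228; P(Quality=major | Machine=M4) = 0.061/0.228 = 0.2675.
P(Machine=M1) = 0.055 + 0.009 + 0.157 = 0.221; P(Quality=major | Machine=M1) = 0.157/0.221 = 0.7104.
Difference = -0.443.

-0.443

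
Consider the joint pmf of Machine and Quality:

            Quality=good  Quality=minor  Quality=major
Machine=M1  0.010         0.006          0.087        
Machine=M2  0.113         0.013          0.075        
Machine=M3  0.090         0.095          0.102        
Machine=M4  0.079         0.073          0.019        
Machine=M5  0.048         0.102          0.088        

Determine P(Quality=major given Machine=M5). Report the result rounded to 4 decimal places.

0.3697

P(Machine=M5) = 0.048 + 0.102 + 0.088 = 0.238.
P(Quality=major | Machine=M5) = 0.088/0.238 = 0.3697.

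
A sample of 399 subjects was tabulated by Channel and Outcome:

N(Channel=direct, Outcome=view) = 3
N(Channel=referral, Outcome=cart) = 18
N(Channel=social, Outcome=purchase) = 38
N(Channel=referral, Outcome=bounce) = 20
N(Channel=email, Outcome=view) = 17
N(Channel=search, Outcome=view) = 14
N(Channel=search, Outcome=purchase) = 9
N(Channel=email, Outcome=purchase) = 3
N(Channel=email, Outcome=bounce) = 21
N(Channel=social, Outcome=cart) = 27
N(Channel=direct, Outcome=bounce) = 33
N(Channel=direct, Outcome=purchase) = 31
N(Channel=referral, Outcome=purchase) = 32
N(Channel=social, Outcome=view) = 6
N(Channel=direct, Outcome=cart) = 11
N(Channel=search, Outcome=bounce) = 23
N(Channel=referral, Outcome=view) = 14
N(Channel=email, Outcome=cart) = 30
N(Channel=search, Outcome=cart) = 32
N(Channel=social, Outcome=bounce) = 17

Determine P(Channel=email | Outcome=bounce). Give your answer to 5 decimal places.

Total with Outcome=bounce: 21 + 23 + 17 + 33 + 20 = 114.
P(Channel=email | Outcome=bounce) = 21/114 = 0.18421.

0.18421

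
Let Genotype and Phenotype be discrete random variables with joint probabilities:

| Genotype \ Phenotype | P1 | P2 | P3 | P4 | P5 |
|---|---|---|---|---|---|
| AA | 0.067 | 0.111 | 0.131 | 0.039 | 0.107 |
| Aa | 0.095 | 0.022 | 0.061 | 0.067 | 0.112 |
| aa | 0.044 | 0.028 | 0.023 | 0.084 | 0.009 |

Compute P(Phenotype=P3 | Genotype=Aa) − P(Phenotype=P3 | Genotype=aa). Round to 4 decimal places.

0.0485

P(Genotype=Aa) = 0.095 + 0.022 + 0.061 + 0.067 + 0.112 = 0.357; P(Phenotype=P3 | Genotype=Aa) = 0.061/0.357 = 0.17087.
P(Genotype=aa) = 0.044 + 0.028 + 0.023 + 0.084 + 0.009 = 0.188; P(Phenotype=P3 | Genotype=aa) = 0.023/0.188 = 0.12234.
Difference = 0.0485.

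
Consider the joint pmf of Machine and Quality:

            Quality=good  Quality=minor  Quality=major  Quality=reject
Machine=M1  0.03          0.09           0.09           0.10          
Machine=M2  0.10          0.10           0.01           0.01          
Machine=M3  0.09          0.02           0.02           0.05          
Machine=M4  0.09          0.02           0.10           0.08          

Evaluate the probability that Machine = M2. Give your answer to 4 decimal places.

0.2200

P(Machine=M2) = 0.10 + 0.10 + 0.01 + 0.01 = 0.22.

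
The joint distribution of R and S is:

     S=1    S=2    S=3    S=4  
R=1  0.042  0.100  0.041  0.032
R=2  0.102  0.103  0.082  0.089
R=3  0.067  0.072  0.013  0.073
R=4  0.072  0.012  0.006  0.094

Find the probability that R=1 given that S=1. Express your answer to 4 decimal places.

0.1484

P(S=1) = 0.042 + 0.102 + 0.067 + 0.072 = 0.283.
P(R=1 | S=1) = 0.042/0.283 = 0.1484.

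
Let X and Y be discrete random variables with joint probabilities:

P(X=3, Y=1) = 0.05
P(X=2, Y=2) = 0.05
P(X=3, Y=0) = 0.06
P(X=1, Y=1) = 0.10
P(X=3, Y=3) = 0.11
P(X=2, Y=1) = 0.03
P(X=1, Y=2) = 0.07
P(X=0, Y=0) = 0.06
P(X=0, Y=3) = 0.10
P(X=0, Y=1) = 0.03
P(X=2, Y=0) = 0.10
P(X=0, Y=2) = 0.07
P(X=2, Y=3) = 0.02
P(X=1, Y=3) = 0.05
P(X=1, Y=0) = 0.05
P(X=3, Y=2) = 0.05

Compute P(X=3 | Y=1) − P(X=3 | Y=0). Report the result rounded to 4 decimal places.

0.0159

P(Y=1) = 0.03 + 0.10 + 0.03 + 0.05 = 0.21; P(X=3 | Y=1) = 0.05/0.21 = 0.23810.
P(Y=0) = 0.06 + 0.05 + 0.10 + 0.06 = 0.27; P(X=3 | Y=0) = 0.06/0.27 = 0.22222.
Difference = 0.0159.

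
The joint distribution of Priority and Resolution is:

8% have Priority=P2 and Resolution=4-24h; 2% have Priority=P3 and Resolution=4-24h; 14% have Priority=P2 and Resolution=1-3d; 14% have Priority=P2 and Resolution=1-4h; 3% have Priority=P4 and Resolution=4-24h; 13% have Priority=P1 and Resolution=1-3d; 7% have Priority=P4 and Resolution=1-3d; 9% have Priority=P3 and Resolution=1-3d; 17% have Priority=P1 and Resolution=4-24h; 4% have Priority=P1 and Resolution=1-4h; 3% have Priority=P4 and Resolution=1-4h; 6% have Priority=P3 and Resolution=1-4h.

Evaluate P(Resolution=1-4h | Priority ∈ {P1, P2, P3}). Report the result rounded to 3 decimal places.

P(Priority=P1) = 0.04 + 0.17 + 0.13 = 0.34.
P(Priority=P2) = 0.14 + 0.08 + 0.14 = 0.36.
P(Priority=P3) = 0.06 + 0.02 + 0.09 = 0.17.
P(Priority ∈ {P1, P2, P3}) = 0.34 + 0.36 + 0.17 = 0.87; P(Resolution=1-4h, Priority ∈ {P1, P2, P3}) = 0.04 + 0.14 + 0.06 = 0.24.
P(Resolution=1-4h | Priority ∈ {P1, P2, P3}) = 0.24/0.87 = 0.276.

0.276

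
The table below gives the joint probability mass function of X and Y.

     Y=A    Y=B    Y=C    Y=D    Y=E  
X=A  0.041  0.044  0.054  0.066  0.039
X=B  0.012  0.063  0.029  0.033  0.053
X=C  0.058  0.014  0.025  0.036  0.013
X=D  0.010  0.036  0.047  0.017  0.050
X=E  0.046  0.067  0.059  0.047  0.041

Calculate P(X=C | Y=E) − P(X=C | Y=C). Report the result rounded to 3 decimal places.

P(Y=E) = 0.039 + 0.053 + 0.013 + 0.050 + 0.041 = 0.196; P(X=C | Y=E) = 0.013/0.196 = 0.0663.
P(Y=C) = 0.054 + 0.029 + 0.025 + 0.047 + 0.059 = 0.214; P(X=C | Y=C) = 0.025/0.214 = 0.1168.
Difference = -0.050.

-0.050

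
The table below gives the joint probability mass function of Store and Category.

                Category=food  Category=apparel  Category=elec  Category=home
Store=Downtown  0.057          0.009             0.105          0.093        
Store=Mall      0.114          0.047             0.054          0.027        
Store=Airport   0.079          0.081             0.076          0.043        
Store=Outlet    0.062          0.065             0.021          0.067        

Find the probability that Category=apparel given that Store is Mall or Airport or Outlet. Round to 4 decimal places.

P(Store=Mall) = 0.114 + 0.047 + 0.054 + 0.027 = 0.242.
P(Store=Airport) = 0.079 + 0.081 + 0.076 + 0.043 = 0.279.
P(Store=Outlet) = 0.062 + 0.065 + 0.021 + 0.067 = 0.215.
P(Store ∈ {Mall, Airport, Outlet}) = 0.242 + 0.279 + 0.215 = 0.736; P(Category=apparel, Store ∈ {Mall, Airport, Outlet}) = 0.047 + 0.081 + 0.065 = 0.193.
P(Category=apparel | Store ∈ {Mall, Airport, Outlet}) = 0.193/0.736 = 0.2622.

0.2622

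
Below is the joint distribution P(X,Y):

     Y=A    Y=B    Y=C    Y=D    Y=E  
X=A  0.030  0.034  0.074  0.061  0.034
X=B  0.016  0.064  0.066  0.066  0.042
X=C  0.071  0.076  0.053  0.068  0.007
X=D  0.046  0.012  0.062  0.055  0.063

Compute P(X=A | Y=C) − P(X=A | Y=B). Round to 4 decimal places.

0.1074

P(Y=C) = 0.074 + 0.066 + 0.053 + 0.062 = 0.255; P(X=A | Y=C) = 0.074/0.255 = 0.29020.
P(Y=B) = 0.034 + 0.064 + 0.076 + 0.012 = 0.186; P(X=A | Y=B) = 0.034/0.186 = 0.18280.
Difference = 0.1074.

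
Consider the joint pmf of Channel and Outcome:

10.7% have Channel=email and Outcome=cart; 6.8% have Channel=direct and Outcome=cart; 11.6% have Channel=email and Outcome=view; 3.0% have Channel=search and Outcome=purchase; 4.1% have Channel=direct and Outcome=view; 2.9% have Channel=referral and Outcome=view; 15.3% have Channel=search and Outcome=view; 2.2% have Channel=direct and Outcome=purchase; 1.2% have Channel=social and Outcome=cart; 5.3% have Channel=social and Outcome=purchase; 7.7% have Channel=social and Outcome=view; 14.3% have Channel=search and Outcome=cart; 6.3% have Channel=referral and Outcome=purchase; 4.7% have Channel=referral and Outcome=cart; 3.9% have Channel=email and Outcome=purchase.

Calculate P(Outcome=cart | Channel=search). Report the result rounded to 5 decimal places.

P(Channel=search) = 0.153 + 0.143 + 0.030 = 0.326.
P(Outcome=cart | Channel=search) = 0.143/0.326 = 0.43865.

0.43865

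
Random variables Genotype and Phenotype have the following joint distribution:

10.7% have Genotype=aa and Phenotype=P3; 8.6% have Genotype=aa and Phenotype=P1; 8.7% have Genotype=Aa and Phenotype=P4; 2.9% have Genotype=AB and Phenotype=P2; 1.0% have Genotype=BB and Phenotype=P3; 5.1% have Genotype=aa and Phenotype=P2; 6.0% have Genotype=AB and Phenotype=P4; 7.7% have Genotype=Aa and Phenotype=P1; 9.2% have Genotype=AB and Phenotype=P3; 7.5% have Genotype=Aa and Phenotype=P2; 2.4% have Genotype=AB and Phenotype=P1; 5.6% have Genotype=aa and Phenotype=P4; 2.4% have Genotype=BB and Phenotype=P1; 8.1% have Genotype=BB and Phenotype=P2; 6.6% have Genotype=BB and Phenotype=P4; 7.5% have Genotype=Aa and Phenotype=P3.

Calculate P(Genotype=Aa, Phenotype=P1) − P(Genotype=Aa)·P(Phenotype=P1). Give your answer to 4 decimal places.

0.0107

P(Genotype=Aa) = 0.077 + 0.075 + 0.075 + 0.087 = 0.314.
P(Phenotype=P1) = 0.077 + 0.086 + 0.024 + 0.024 = 0.211.
P(Genotype=Aa, Phenotype=P1) − P(Genotype=Aa)P(Phenotype=P1) = 0.077 − 0.314×0.211 = 0.0107.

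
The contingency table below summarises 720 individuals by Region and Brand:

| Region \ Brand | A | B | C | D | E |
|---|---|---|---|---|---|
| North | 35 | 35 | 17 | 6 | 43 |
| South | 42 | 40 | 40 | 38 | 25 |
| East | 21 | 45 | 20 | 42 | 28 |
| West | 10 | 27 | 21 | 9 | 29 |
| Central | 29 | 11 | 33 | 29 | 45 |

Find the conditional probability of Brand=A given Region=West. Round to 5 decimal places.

0.10417

Total with Region=West: 10 + 27 + 21 + 9 + 29 = 96.
P(Brand=A | Region=West) = 10/96 = 0.10417.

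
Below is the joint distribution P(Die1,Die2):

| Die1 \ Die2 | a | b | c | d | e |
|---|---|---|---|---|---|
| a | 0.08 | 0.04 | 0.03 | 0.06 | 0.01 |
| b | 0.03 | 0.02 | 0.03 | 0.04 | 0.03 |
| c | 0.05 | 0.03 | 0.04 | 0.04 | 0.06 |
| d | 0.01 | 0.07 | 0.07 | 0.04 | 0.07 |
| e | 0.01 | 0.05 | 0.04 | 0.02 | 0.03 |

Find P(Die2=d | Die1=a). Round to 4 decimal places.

P(Die1=a) = 0.08 + 0.04 + 0.03 + 0.06 + 0.01 = 0.22.
P(Die2=d | Die1=a) = 0.06/0.22 = 0.2727.

0.2727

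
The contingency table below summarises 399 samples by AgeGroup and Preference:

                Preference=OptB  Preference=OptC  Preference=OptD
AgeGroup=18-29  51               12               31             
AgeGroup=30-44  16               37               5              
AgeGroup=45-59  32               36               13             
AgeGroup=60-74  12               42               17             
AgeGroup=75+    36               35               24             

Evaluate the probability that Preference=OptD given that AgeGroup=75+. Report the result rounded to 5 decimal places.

Total with AgeGroup=75+: 36 + 35 + 24 = 95.
P(Preference=OptD | AgeGroup=75+) = 24/95 = 0.25263.

0.25263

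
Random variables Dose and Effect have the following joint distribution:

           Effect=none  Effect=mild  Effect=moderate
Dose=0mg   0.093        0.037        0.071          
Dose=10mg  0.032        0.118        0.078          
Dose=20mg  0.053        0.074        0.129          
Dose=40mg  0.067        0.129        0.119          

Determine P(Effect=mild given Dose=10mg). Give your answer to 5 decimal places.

P(Dose=10mg) = 0.032 + 0.118 + 0.078 = 0.228.
P(Effect=mild | Dose=10mg) = 0.118/0.228 = 0.51754.

0.51754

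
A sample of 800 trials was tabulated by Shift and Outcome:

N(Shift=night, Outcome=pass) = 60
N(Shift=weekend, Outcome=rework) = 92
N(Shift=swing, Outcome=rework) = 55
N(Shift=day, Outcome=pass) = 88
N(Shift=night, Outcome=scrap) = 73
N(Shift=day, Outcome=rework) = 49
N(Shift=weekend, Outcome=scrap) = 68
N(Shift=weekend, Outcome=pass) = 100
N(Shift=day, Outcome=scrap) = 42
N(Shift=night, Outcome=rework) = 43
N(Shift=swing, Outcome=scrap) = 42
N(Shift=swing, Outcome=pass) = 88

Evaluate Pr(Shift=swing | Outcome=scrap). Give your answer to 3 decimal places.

Total with Outcome=scrap: 42 + 42 + 73 + 68 = 225.
P(Shift=swing | Outcome=scrap) = 42/225 = 0.187.

0.187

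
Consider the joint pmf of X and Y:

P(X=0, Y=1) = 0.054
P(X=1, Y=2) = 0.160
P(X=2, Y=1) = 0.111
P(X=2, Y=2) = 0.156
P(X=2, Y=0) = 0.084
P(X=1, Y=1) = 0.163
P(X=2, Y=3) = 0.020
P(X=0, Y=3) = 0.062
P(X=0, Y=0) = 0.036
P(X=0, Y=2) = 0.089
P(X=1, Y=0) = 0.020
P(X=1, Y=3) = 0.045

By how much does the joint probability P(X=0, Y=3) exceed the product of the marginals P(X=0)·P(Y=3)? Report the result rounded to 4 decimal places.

P(X=0) = 0.036 + 0.054 + 0.089 + 0.062 = 0.241.
P(Y=3) = 0.062 + 0.045 + 0.020 = 0.127.
P(X=0, Y=3) − P(X=0)P(Y=3) = 0.062 − 0.241×0.127 = 0.0314.

0.0314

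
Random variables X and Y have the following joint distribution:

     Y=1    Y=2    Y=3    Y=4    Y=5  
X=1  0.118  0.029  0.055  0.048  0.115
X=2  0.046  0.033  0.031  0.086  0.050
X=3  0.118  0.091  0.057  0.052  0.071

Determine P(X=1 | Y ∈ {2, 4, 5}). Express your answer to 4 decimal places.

0.3339

P(Y=2) = 0.029 + 0.033 + 0.091 = 0.153.
P(Y=4) = 0.048 + 0.086 + 0.052 = 0.186.
P(Y=5) = 0.115 + 0.050 + 0.071 = 0.236.
P(Y ∈ {2, 4, 5}) = 0.153 + 0.186 + 0.236 = 0.575; P(X=1, Y ∈ {2, 4, 5}) = 0.029 + 0.048 + 0.115 = 0.192.
P(X=1 | Y ∈ {2, 4, 5}) = 0.192/0.575 = 0.3339.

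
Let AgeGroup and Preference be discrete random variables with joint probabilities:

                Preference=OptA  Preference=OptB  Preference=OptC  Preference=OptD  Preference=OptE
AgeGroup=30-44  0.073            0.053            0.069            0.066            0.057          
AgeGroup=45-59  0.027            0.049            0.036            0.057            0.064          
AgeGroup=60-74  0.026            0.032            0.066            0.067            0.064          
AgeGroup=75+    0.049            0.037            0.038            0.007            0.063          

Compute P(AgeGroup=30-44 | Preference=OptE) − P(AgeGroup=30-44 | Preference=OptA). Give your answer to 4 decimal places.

P(Preference=OptE) = 0.057 + 0.064 + 0.064 + 0.063 = 0.248; P(AgeGroup=30-44 | Preference=OptE) = 0.057/0.248 = 0.22984.
P(Preference=OptA) = 0.073 + 0.027 + 0.026 + 0.049 = 0.175; P(AgeGroup=30-44 | Preference=OptA) = 0.073/0.175 = 0.41714.
Difference = -0.1873.

-0.1873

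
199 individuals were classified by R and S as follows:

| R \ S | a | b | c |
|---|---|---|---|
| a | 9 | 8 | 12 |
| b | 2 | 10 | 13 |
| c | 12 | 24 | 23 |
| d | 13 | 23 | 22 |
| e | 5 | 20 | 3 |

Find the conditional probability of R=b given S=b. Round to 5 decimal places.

0.11765

Total with S=b: 8 + 10 + 24 + 23 + 20 = 85.
P(R=b | S=b) = 10/85 = 0.11765.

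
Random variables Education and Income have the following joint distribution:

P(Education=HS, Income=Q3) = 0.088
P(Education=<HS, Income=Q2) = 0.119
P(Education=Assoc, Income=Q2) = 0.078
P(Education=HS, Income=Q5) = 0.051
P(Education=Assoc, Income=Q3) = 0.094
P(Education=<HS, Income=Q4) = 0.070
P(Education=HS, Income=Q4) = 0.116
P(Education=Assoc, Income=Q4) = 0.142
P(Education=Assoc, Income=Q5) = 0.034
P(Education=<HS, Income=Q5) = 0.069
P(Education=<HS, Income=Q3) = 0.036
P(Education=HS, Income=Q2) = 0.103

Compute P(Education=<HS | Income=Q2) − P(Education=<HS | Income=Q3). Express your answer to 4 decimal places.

0.2315

P(Income=Q2) = 0.119 + 0.103 + 0.078 = 0.300; P(Education=<HS | Income=Q2) = 0.119/0.300 = 0.39667.
P(Income=Q3) = 0.036 + 0.088 + 0.094 = 0.218; P(Education=<HS | Income=Q3) = 0.036/0.218 = 0.16514.
Difference = 0.2315.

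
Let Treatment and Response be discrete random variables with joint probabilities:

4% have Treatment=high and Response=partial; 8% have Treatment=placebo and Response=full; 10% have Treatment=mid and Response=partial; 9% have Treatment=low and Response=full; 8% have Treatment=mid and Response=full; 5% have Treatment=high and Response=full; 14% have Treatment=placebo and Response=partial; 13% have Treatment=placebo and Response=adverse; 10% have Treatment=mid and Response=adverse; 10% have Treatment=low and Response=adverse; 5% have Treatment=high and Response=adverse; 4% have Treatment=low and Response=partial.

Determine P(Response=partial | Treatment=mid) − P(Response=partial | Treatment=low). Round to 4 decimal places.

0.1832

P(Treatment=mid) = 0.10 + 0.08 + 0.10 = 0.28; P(Response=partial | Treatment=mid) = 0.10/0.28 = 0.35714.
P(Treatment=low) = 0.04 + 0.09 + 0.10 = 0.23; P(Response=partial | Treatment=low) = 0.04/0.23 = 0.17391.
Difference = 0.1832.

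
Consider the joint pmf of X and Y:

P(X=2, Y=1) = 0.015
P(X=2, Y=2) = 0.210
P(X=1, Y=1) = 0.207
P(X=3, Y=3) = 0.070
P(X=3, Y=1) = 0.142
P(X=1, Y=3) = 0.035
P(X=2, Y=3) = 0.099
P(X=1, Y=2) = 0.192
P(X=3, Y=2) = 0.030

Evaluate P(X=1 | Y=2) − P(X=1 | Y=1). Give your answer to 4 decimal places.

-0.1242

P(Y=2) = 0.192 + 0.210 + 0.030 = 0.432; P(X=1 | Y=2) = 0.192/0.432 = 0.44444.
P(Y=1) = 0.207 + 0.015 + 0.142 = 0.364; P(X=1 | Y=1) = 0.207/0.364 = 0.56868.
Difference = -0.1242.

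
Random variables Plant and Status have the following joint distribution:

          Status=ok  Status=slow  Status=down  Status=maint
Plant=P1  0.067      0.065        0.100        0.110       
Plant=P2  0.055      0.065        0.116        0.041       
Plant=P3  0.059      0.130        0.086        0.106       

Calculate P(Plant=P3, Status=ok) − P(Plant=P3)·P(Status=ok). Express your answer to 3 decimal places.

P(Plant=P3) = 0.059 + 0.130 + 0.086 + 0.106 = 0.381.
P(Status=ok) = 0.067 + 0.055 + 0.059 = 0.181.
P(Plant=P3, Status=ok) − P(Plant=P3)P(Status=ok) = 0.059 − 0.381×0.181 = -0.010.

-0.010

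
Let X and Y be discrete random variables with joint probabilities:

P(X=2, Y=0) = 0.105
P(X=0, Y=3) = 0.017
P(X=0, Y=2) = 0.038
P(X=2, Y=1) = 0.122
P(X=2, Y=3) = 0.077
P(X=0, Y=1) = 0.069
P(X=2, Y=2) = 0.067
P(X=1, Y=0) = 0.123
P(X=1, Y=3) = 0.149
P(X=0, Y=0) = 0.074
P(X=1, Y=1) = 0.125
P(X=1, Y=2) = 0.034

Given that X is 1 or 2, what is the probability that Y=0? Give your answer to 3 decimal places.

0.284

P(X=1) = 0.123 + 0.125 + 0.034 + 0.149 = 0.431.
P(X=2) = 0.105 + 0.122 + 0.067 + 0.077 = 0.371.
P(X ∈ {1, 2}) = 0.431 + 0.371 = 0.802; P(Y=0, X ∈ {1, 2}) = 0.123 + 0.105 = 0.228.
P(Y=0 | X ∈ {1, 2}) = 0.228/0.802 = 0.284.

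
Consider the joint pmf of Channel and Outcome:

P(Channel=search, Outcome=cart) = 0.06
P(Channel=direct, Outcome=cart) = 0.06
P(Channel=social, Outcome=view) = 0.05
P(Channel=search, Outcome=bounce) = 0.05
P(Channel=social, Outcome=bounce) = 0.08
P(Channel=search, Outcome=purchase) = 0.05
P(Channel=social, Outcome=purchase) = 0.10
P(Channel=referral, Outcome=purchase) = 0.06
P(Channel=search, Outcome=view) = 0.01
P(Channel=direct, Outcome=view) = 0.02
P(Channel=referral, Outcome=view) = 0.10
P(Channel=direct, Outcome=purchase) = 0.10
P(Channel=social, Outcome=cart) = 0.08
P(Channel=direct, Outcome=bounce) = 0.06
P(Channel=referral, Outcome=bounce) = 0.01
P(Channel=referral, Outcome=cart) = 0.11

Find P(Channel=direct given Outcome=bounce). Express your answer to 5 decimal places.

0.30000

P(Outcome=bounce) = 0.05 + 0.08 + 0.06 + 0.01 = 0.20.
P(Channel=direct | Outcome=bounce) = 0.06/0.20 = 0.30000.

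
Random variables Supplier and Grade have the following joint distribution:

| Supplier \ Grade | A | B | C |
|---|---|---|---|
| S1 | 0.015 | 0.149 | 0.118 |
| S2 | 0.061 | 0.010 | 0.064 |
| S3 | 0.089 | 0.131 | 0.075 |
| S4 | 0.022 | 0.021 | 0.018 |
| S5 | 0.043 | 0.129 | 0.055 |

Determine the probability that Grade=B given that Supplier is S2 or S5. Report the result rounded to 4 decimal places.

P(Supplier=S2) = 0.061 + 0.010 + 0.064 = 0.135.
P(Supplier=S5) = 0.043 + 0.129 + 0.055 = 0.227.
P(Supplier ∈ {S2, S5}) = 0.135 + 0.227 = 0.362; P(Grade=B, Supplier ∈ {S2, S5}) = 0.010 + 0.129 = 0.139.
P(Grade=B | Supplier ∈ {S2, S5}) = 0.139/0.362 = 0.3840.

0.3840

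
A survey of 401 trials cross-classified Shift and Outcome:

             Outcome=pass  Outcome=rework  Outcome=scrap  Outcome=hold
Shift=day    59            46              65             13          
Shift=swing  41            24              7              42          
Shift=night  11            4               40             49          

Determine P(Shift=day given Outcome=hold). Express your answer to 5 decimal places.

Total with Outcome=hold: 13 + 42 + 49 = 104.
P(Shift=day | Outcome=hold) = 13/104 = 0.12500.

0.12500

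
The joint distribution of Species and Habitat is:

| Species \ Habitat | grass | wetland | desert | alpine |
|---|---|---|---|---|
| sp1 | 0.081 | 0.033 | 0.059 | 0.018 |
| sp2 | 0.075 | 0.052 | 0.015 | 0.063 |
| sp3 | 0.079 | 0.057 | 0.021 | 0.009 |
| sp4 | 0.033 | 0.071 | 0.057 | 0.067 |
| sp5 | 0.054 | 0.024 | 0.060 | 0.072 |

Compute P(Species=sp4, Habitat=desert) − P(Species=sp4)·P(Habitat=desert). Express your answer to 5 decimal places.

P(Species=sp4) = 0.033 + 0.071 + 0.057 + 0.067 = 0.228.
P(Habitat=desert) = 0.059 + 0.015 + 0.021 + 0.057 + 0.060 = 0.212.
P(Species=sp4, Habitat=desert) − P(Species=sp4)P(Habitat=desert) = 0.057 − 0.228×0.212 = 0.00866.

0.00866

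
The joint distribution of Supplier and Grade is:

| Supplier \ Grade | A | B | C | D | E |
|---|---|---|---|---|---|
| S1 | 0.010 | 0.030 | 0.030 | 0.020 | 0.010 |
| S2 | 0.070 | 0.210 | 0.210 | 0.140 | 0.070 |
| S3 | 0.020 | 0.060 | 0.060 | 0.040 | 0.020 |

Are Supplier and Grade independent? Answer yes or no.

Every cell satisfies P(Supplier,Grade) = P(Supplier)·P(Grade). For instance P(Supplier=S2) = 0.700, P(Grade=D) = 0.200, and 0.700×0.200 = 0.140 matches the joint entry. So Supplier and Grade are independent.

yes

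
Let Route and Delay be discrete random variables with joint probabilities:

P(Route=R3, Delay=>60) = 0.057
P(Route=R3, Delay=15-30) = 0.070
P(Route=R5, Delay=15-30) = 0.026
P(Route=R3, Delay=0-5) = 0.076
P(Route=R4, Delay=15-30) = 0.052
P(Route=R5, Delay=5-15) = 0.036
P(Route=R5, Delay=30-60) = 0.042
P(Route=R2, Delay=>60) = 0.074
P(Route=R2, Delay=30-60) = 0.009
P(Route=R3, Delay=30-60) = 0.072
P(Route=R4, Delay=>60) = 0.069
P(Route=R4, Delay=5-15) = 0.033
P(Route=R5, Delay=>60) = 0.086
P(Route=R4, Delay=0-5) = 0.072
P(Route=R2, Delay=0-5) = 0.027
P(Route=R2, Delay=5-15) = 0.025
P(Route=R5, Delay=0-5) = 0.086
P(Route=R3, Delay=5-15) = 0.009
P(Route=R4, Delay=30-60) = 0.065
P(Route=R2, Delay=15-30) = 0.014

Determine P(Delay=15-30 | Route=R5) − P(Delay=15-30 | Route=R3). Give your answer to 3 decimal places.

P(Route=R5) = 0.086 + 0.036 + 0.026 + 0.042 + 0.086 = 0.276; P(Delay=15-30 | Route=R5) = 0.026/0.276 = 0.0942.
P(Route=R3) = 0.076 + 0.009 + 0.070 + 0.072 + 0.057 = 0.284; P(Delay=15-30 | Route=R3) = 0.070/0.284 = 0.2465.
Difference = -0.152.

-0.152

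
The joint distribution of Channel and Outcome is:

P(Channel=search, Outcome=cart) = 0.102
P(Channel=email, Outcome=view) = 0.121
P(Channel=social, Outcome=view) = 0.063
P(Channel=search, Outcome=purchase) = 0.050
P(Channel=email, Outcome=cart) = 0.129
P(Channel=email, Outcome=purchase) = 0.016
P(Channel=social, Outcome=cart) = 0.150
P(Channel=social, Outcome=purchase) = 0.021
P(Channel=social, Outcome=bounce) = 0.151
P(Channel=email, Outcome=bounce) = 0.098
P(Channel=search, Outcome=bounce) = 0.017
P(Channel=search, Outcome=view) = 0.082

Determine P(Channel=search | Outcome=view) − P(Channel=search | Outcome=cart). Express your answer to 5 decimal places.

0.04055

P(Outcome=view) = 0.121 + 0.082 + 0.063 = 0.266; P(Channel=search | Outcome=view) = 0.082/0.266 = 0.308271.
P(Outcome=cart) = 0.129 + 0.102 + 0.150 = 0.381; P(Channel=search | Outcome=cart) = 0.102/0.381 = 0.267717.
Difference = 0.04055.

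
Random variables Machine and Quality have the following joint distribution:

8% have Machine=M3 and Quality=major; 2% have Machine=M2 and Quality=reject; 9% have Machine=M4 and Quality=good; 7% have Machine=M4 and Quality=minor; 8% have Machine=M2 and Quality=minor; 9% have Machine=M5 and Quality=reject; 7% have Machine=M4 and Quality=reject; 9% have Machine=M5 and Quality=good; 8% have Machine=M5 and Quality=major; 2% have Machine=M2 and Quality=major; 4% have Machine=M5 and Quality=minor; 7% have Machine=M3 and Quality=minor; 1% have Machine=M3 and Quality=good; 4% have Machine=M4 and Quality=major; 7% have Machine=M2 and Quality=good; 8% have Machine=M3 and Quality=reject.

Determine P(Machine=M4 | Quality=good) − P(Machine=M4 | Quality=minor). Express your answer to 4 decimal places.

P(Quality=good) = 0.07 + 0.01 + 0.09 + 0.09 = 0.26; P(Machine=M4 | Quality=good) = 0.09/0.26 = 0.34615.
P(Quality=minor) = 0.08 + 0.07 + 0.07 + 0.04 = 0.26; P(Machine=M4 | Quality=minor) = 0.07/0.26 = 0.26923.
Difference = 0.0769.

0.0769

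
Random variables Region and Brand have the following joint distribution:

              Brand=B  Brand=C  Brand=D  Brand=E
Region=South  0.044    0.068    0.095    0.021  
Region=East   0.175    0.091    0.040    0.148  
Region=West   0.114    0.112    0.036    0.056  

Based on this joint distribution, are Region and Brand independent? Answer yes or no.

P(Region=South) = 0.228 and P(Brand=D) = 0.171, so their product is 0.03899, but P(Region=South, Brand=D) = 0.095. Since these differ, Region and Brand are not independent.

no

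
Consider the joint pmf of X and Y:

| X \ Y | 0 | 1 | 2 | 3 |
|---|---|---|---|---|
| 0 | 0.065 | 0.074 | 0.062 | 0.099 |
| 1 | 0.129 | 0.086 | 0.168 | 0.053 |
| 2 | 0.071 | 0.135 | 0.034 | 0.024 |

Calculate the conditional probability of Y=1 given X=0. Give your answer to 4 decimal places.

0.2467

P(X=0) = 0.065 + 0.074 + 0.062 + 0.099 = 0.300.
P(Y=1 | X=0) = 0.074/0.300 = 0.2467.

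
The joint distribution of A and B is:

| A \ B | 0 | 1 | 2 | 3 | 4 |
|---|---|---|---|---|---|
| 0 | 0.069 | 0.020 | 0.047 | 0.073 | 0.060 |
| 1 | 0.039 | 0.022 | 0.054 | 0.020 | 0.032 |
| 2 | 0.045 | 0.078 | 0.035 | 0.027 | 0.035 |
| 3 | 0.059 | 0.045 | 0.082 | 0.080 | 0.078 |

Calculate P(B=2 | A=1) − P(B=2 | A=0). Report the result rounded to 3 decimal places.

0.149

P(A=1) = 0.039 + 0.022 + 0.054 + 0.020 + 0.032 = 0.167; P(B=2 | A=1) = 0.054/0.167 = 0.3234.
P(A=0) = 0.069 + 0.020 + 0.047 + 0.073 + 0.060 = 0.269; P(B=2 | A=0) = 0.047/0.269 = 0.1747.
Difference = 0.149.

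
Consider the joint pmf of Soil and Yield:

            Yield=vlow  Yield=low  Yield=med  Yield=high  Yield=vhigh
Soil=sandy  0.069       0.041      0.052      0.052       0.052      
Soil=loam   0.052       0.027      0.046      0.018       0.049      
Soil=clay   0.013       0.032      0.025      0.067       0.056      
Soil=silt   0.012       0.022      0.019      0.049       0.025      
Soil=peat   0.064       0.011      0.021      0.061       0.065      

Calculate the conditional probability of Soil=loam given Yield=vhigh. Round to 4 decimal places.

0.1984

P(Yield=vhigh) = 0.052 + 0.049 + 0.056 + 0.025 + 0.065 = 0.247.
P(Soil=loam | Yield=vhigh) = 0.049/0.247 = 0.1984.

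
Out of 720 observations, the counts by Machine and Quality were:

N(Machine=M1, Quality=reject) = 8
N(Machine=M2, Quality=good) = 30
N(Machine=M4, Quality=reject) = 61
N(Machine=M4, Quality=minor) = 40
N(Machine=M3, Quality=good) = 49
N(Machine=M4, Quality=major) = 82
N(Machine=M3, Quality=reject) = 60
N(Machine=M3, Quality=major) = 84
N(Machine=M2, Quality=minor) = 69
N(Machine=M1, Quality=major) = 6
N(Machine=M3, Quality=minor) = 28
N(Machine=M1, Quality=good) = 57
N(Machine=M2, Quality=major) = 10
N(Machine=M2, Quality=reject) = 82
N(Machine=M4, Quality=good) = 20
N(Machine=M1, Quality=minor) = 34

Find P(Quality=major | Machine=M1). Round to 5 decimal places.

Total with Machine=M1: 57 + 34 + 6 + 8 = 105.
P(Quality=major | Machine=M1) = 6/105 = 0.05714.

0.05714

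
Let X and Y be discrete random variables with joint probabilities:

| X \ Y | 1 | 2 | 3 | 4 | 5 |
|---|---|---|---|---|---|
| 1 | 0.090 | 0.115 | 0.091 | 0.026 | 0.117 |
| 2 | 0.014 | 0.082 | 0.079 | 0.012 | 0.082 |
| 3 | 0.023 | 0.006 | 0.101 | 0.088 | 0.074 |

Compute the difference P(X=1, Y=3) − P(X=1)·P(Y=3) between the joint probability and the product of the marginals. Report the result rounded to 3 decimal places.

-0.028

P(X=1) = 0.090 + 0.115 + 0.091 + 0.026 + 0.117 = 0.439.
P(Y=3) = 0.091 + 0.079 + 0.101 = 0.271.
P(X=1, Y=3) − P(X=1)P(Y=3) = 0.091 − 0.439×0.271 = -0.028.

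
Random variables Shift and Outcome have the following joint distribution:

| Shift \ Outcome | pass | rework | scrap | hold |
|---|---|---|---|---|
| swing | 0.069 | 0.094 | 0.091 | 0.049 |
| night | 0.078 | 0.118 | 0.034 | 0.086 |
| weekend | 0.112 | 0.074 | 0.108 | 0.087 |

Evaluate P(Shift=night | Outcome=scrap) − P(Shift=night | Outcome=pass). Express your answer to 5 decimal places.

P(Outcome=scrap) = 0.091 + 0.034 + 0.108 = 0.233; P(Shift=night | Outcome=scrap) = 0.034/0.233 = 0.145923.
P(Outcome=pass) = 0.069 + 0.078 + 0.112 = 0.259; P(Shift=night | Outcome=pass) = 0.078/0.259 = 0.301158.
Difference = -0.15524.

-0.15524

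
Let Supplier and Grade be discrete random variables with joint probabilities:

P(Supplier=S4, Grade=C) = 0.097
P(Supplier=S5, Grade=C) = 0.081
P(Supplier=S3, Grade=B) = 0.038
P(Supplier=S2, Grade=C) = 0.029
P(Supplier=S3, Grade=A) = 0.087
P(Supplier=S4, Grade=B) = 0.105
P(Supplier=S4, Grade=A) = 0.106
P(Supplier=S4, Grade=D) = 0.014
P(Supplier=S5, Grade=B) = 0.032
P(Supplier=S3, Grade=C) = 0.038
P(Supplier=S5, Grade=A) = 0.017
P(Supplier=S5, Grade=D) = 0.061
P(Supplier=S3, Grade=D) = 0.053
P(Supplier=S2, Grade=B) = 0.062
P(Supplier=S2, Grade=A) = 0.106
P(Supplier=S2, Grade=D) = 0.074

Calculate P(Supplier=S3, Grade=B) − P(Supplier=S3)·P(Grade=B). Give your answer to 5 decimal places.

-0.01319

P(Supplier=S3) = 0.087 + 0.038 + 0.038 + 0.053 = 0.216.
P(Grade=B) = 0.062 + 0.038 + 0.105 + 0.032 = 0.237.
P(Supplier=S3, Grade=B) − P(Supplier=S3)P(Grade=B) = 0.038 − 0.216×0.237 = -0.01319.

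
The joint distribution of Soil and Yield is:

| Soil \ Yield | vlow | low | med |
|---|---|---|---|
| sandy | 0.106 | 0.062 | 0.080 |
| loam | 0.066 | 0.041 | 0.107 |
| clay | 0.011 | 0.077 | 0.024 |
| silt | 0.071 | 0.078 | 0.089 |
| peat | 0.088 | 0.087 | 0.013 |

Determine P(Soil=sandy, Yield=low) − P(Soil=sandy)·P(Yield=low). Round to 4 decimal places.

P(Soil=sandy) = 0.106 + 0.062 + 0.080 = 0.248.
P(Yield=low) = 0.062 + 0.041 + 0.077 + 0.078 + 0.087 = 0.345.
P(Soil=sandy, Yield=low) − P(Soil=sandy)P(Yield=low) = 0.062 − 0.248×0.345 = -0.0236.

-0.0236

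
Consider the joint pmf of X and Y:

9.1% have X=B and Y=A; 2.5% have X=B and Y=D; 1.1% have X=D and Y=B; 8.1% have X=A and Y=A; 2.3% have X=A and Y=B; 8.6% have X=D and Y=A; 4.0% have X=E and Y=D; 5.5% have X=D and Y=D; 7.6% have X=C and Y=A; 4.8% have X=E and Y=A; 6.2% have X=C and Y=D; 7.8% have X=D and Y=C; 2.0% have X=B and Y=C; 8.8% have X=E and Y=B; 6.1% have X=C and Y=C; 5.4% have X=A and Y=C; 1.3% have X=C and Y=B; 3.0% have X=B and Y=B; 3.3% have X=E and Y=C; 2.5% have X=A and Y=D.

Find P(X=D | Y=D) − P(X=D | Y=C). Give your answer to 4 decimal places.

P(Y=D) = 0.025 + 0.025 + 0.062 + 0.055 + 0.040 = 0.207; P(X=D | Y=D) = 0.055/0.207 = 0.26570.
P(Y=C) = 0.054 + 0.020 + 0.061 + 0.078 + 0.033 = 0.246; P(X=D | Y=C) = 0.078/0.246 = 0.31707.
Difference = -0.0514.

-0.0514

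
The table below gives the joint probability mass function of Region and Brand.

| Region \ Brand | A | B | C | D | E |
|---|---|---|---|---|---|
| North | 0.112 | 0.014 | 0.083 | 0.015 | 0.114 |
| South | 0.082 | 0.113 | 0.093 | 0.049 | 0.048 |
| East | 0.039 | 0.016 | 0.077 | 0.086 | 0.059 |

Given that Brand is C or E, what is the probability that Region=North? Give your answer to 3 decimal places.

P(Brand=C) = 0.083 + 0.093 + 0.077 = 0.253.
P(Brand=E) = 0.114 + 0.048 + 0.059 = 0.221.
P(Brand ∈ {C, E}) = 0.253 + 0.221 = 0.474; P(Region=North, Brand ∈ {C, E}) = 0.083 + 0.114 = 0.197.
P(Region=North | Brand ∈ {C, E}) = 0.197/0.474 = 0.416.

0.416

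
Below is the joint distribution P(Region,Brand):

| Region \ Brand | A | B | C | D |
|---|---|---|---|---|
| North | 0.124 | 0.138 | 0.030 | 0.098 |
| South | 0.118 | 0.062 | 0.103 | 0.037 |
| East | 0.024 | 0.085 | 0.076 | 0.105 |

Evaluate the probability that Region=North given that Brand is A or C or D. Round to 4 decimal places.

0.3524

P(Brand=A) = 0.124 + 0.118 + 0.024 = 0.266.
P(Brand=C) = 0.030 + 0.103 + 0.076 = 0.209.
P(Brand=D) = 0.098 + 0.037 + 0.105 = 0.240.
P(Brand ∈ {A, C, D}) = 0.266 + 0.209 + 0.240 = 0.715; P(Region=North, Brand ∈ {A, C, D}) = 0.124 + 0.030 + 0.098 = 0.252.
P(Region=North | Brand ∈ {A, C, D}) = 0.252/0.715 = 0.3524.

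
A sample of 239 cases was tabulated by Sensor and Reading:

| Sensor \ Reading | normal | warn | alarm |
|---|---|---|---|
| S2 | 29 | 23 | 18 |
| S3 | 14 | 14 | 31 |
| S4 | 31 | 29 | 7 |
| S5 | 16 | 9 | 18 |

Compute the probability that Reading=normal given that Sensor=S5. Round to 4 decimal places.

0.3721

Total with Sensor=S5: 16 + 9 + 18 = 43.
P(Reading=normal | Sensor=S5) = 16/43 = 0.3721.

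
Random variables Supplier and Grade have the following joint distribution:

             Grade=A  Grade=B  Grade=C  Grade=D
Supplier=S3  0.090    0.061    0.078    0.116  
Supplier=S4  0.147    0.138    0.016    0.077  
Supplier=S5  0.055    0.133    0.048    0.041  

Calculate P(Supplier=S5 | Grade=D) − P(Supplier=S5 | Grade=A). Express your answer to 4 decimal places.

-0.0131

P(Grade=D) = 0.116 + 0.077 + 0.041 = 0.234; P(Supplier=S5 | Grade=D) = 0.041/0.234 = 0.17521.
P(Grade=A) = 0.090 + 0.147 + 0.055 = 0.292; P(Supplier=S5 | Grade=A) = 0.055/0.292 = 0.18836.
Difference = -0.0131.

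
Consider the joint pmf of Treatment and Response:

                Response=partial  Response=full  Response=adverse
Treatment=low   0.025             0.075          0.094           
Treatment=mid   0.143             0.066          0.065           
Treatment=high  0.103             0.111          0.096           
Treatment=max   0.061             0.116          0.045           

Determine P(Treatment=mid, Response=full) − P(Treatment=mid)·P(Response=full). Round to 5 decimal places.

P(Treatment=mid) = 0.143 + 0.066 + 0.065 = 0.274.
P(Response=full) = 0.075 + 0.066 + 0.111 + 0.116 = 0.368.
P(Treatment=mid, Response=full) − P(Treatment=mid)P(Response=full) = 0.066 − 0.274×0.368 = -0.03483.

-0.03483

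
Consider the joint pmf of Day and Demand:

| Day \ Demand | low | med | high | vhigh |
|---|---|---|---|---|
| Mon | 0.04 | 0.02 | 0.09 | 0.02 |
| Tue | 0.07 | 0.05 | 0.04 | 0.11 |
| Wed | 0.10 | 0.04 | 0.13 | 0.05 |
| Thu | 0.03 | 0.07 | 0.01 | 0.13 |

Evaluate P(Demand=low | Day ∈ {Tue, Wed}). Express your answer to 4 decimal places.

0.2881

P(Day=Tue) = 0.07 + 0.05 + 0.04 + 0.11 = 0.27.
P(Day=Wed) = 0.10 + 0.04 + 0.13 + 0.05 = 0.32.
P(Day ∈ {Tue, Wed}) = 0.27 + 0.32 = 0.59; P(Demand=low, Day ∈ {Tue, Wed}) = 0.07 + 0.10 = 0.17.
P(Demand=low | Day ∈ {Tue, Wed}) = 0.17/0.59 = 0.2881.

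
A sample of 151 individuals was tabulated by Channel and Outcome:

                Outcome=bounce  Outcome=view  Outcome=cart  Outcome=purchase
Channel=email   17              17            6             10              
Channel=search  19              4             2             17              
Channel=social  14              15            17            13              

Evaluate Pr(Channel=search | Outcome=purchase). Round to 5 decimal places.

Total with Outcome=purchase: 10 + 17 + 13 = 40.
P(Channel=search | Outcome=purchase) = 17/40 = 0.42500.

0.42500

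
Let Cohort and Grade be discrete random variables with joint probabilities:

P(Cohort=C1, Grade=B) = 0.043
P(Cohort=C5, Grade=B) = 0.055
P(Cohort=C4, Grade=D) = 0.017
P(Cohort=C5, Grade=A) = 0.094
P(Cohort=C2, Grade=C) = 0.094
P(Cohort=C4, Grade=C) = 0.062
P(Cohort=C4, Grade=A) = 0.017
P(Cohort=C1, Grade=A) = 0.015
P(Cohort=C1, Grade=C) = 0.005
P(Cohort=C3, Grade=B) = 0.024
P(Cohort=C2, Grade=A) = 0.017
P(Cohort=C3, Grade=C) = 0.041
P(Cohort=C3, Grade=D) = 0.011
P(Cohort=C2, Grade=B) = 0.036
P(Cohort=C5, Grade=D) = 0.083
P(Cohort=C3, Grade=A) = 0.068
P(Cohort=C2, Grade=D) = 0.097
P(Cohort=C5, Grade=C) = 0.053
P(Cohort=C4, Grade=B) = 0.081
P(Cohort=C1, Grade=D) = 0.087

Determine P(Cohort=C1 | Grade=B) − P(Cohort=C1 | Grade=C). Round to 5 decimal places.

P(Grade=B) = 0.043 + 0.036 + 0.024 + 0.081 + 0.055 = 0.239; P(Cohort=C1 | Grade=B) = 0.043/0.239 = 0.179916.
P(Grade=C) = 0.005 + 0.094 + 0.041 + 0.062 + 0.053 = 0.255; P(Cohort=C1 | Grade=C) = 0.005/0.255 = 0.019608.
Difference = 0.16031.

0.16031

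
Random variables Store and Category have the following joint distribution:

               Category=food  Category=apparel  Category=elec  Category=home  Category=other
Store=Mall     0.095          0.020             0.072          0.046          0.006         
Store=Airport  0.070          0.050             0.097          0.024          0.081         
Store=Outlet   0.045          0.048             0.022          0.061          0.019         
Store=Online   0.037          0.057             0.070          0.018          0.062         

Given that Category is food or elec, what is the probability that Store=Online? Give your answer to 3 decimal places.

0.211

P(Category=food) = 0.095 + 0.070 + 0.045 + 0.037 = 0.247.
P(Category=elec) = 0.072 + 0.097 + 0.022 + 0.070 = 0.261.
P(Category ∈ {food, elec}) = 0.247 + 0.261 = 0.508; P(Store=Online, Category ∈ {food, elec}) = 0.037 + 0.070 = 0.107.
P(Store=Online | Category ∈ {food, elec}) = 0.107/0.508 = 0.211.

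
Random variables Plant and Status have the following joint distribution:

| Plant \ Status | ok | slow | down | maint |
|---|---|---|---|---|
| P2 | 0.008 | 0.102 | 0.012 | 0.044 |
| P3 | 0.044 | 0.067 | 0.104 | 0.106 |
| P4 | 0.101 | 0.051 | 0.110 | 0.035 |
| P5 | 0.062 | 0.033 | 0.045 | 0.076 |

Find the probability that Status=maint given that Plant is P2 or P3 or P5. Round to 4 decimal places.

0.3215

P(Plant=P2) = 0.008 + 0.102 + 0.012 + 0.044 = 0.166.
P(Plant=P3) = 0.044 + 0.067 + 0.104 + 0.106 = 0.321.
P(Plant=P5) = 0.062 + 0.033 + 0.045 + 0.076 = 0.216.
P(Plant ∈ {P2, P3, P5}) = 0.166 + 0.321 + 0.216 = 0.703; P(Status=maint, Plant ∈ {P2, P3, P5}) = 0.044 + 0.106 + 0.076 = 0.226.
P(Status=maint | Plant ∈ {P2, P3, P5}) = 0.226/0.703 = 0.3215.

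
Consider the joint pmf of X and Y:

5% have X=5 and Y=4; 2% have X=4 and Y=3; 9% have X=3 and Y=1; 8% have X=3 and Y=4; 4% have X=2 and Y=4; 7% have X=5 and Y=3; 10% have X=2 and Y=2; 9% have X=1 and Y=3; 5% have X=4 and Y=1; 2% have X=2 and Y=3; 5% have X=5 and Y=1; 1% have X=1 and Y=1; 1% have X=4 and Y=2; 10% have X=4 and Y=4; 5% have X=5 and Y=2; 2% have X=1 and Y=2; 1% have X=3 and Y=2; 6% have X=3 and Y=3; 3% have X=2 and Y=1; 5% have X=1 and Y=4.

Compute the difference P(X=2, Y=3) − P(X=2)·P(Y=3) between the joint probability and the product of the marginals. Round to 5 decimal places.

P(X=2) = 0.03 + 0.10 + 0.02 + 0.04 = 0.19.
P(Y=3) = 0.09 + 0.02 + 0.06 + 0.02 + 0.07 = 0.26.
P(X=2, Y=3) − P(X=2)P(Y=3) = 0.02 − 0.19×0.26 = -0.02940.

-0.02940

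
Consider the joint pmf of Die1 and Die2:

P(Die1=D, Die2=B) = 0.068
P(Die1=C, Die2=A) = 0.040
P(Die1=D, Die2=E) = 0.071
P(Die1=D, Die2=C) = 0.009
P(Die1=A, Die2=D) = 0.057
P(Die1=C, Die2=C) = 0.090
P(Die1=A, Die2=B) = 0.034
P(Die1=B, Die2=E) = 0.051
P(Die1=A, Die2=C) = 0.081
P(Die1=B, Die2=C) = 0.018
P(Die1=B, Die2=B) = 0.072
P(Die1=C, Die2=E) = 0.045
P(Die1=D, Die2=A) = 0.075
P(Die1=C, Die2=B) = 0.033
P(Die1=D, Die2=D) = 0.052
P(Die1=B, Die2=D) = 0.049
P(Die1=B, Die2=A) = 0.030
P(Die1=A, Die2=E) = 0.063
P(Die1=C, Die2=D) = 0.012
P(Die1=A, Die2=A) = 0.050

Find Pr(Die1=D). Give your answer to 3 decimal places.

0.275

P(Die1=D) = 0.075 + 0.068 + 0.009 + 0.052 + 0.071 = 0.275.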